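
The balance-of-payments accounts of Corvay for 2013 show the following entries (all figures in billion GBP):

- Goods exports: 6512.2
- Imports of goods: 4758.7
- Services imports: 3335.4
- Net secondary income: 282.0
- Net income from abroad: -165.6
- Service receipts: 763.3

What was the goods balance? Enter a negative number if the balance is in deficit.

1753.5

Goods balance = 6512.2 - 4758.7 = 1753.5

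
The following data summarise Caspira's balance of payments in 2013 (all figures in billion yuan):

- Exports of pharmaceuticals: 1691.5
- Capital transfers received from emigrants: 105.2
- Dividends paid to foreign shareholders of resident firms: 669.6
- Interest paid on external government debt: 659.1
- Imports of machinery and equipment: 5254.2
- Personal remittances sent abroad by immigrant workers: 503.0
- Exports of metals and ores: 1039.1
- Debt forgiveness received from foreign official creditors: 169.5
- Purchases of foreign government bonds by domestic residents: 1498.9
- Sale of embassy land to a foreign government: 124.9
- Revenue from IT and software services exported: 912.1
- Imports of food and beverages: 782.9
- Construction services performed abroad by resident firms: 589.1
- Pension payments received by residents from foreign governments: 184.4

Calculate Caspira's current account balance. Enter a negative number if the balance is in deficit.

Goods: -5254.2 + 1691.5 + 1039.1 - 782.9 = -3306.5
Services: 589.1 + 912.1 = 1501.2
Primary income: -669.6 - 659.1 = -1328.7
Secondary income: 184.4 - 503.0 = -318.6
Current account = (-3306.5) + 1501.2 + (-1328.7) + (-318.6) = -3452.6
(Excluded from the current account — capital account: capital transfers received from emigrants 105.2, debt forgiveness received from foreign official creditors 169.5, sale of embassy land to a foreign government 124.9; financial account: purchases of foreign government bonds by domestic residents 1498.9.)

-3452.6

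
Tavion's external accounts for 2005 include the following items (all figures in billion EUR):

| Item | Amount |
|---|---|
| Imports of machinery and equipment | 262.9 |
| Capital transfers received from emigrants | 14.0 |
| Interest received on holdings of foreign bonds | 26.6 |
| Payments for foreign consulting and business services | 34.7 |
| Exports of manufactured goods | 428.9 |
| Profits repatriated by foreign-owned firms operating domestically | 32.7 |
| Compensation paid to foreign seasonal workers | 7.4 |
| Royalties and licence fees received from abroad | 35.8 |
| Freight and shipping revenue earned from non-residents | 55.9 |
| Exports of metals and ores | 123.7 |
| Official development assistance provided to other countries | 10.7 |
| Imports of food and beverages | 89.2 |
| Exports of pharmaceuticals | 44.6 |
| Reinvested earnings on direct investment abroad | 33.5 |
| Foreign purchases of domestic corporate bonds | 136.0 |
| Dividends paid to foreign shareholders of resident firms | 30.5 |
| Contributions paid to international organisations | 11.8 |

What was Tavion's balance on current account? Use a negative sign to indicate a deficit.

269.1

Goods: 44.6 + 428.9 + 123.7 - 89.2 - 262.9 = 245.1
Services: 35.8 + 55.9 - 34.7 = 57.0
Primary income: -30.5 - 32.7 + 33.5 - 7.4 + 26.6 = -10.5
Secondary income: -11.8 - 10.7 = -22.5
Current account = 245.1 + 57.0 + (-10.5) + (-22.5) = 269.1
(Excluded from the current account — capital account: capital transfers received from emigrants 14.0; financial account: foreign purchases of domestic corporate bonds 136.0.)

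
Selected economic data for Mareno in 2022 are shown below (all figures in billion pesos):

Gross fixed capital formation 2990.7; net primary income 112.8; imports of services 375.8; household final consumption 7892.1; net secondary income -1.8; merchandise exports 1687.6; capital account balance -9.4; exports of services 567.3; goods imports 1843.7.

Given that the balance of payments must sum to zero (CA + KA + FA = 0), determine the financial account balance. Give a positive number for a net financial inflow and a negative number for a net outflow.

-137.0

Goods balance = 1687.6 - 1843.7 = -156.1
Services balance = 567.3 - 375.8 = 191.5
Trade balance (goods + services) = -156.1 + 191.5 = 35.4
Net primary income = 112.8
Net secondary income = -1.8
Current account = 35.4 + 112.8 + (-1.8) = 146.4
Financial account = -(146.4 + (-9.4)) = -137.0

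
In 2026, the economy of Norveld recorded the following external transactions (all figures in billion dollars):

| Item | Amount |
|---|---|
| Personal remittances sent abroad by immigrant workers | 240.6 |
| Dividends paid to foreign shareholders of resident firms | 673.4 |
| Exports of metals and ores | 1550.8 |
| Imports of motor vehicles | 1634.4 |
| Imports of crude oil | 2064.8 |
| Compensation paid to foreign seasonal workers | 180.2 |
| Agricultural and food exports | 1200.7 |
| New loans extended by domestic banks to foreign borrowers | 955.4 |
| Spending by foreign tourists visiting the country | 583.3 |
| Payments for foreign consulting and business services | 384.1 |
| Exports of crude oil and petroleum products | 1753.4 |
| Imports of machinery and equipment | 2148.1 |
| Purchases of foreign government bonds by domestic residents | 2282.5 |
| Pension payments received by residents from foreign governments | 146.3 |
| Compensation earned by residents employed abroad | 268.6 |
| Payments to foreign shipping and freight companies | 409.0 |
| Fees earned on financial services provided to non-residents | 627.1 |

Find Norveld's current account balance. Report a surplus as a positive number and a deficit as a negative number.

Goods: 1753.4 + 1200.7 - 2148.1 + 1550.8 - 1634.4 - 2064.8 = -1342.4
Services: -409.0 - 384.1 + 583.3 + 627.1 = 417.3
Primary income: -180.2 + 268.6 - 673.4 = -585.0
Secondary income: 146.3 - 240.6 = -94.3
Current account = (-1342.4) + 417.3 + (-585.0) + (-94.3) = -1604.4
(Excluded from the current account — financial account: new loans extended by domestic banks to foreign borrowers 955.4, purchases of foreign government bonds by domestic residents 2282.5.)

-1604.4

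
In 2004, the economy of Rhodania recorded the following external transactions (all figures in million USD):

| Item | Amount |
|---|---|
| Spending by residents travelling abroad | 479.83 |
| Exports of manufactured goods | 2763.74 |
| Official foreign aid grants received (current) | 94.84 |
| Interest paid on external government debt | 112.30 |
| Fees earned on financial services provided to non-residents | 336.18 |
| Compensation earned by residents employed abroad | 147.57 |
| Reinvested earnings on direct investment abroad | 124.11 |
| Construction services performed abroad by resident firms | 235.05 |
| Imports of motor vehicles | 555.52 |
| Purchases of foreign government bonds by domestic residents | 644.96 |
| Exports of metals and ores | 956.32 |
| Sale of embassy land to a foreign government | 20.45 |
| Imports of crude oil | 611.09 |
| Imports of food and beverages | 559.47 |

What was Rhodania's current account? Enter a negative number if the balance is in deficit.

2339.60

Goods: -559.47 - 555.52 + 2763.74 - 611.09 + 956.32 = 1993.98
Services: -479.83 + 235.05 + 336.18 = 91.40
Primary income: 147.57 + 124.11 - 112.30 = 159.38
Secondary income: 94.84
Current account = 1993.98 + 91.40 + 159.38 + 94.84 = 2339.60
(Excluded from the current account — financial account: purchases of foreign government bonds by domestic residents 644.96; capital account: sale of embassy land to a foreign government 20.45.)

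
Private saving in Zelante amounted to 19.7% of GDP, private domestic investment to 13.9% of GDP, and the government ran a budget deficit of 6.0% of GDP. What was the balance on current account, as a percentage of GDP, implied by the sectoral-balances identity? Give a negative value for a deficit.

-0.2

By the sectoral-balances identity, CA = (S_private - I) + (T - G).
Private balance = 19.7 - 13.9 = 5.8
Government balance (T - G) = -6.0
CA = 5.8 + (-6.0) = -0.2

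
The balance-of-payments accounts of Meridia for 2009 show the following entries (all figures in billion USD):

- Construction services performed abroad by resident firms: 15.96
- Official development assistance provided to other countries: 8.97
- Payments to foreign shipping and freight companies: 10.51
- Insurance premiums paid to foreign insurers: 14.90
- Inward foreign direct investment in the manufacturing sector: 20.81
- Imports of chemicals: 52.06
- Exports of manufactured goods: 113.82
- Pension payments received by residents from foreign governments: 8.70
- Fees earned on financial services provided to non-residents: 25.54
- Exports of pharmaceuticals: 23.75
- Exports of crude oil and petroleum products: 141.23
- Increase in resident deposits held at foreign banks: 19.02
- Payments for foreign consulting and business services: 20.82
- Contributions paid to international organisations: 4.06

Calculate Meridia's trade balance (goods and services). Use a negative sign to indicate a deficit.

Goods: -52.06 + 113.82 + 141.23 + 23.75 = 226.74
Services: -20.82 + 15.96 - 10.51 - 14.90 + 25.54 = -4.73
Trade balance = 226.74 + (-4.73) = 222.01
(Excluded from the trade balance — secondary income: official development assistance provided to other countries 8.97, pension payments received by residents from foreign governments 8.70, contributions paid to international organisations 4.06; financial account: inward foreign direct investment in the manufacturing sector 20.81, increase in resident deposits held at foreign banks 19.02.)

222.01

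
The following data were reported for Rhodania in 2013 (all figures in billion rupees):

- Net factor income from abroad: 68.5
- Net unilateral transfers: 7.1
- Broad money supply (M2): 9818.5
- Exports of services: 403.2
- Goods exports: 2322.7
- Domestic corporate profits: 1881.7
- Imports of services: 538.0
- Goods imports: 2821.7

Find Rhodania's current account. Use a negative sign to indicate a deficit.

-558.2

Goods balance = 2322.7 - 2821.7 = -499.0
Services balance = 403.2 - 538.0 = -134.8
Trade balance (goods + services) = -499.0 + (-134.8) = -633.8
Net primary income = 68.5
Net secondary income = 7.1
Current account = -633.8 + 68.5 + 7.1 = -558.2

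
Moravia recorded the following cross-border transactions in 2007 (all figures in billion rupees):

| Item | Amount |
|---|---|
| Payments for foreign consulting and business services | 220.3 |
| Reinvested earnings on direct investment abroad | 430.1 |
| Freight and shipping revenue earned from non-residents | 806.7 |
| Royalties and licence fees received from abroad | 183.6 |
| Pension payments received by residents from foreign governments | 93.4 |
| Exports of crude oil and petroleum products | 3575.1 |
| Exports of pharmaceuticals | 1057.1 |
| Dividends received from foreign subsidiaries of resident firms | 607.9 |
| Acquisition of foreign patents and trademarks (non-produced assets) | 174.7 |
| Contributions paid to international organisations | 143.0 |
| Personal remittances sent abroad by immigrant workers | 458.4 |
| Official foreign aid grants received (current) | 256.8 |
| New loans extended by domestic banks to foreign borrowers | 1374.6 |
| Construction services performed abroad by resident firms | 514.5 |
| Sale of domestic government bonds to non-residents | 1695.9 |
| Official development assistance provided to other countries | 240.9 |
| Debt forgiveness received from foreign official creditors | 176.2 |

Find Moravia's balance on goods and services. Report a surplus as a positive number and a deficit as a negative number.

Goods: 3575.1 + 1057.1 = 4632.2
Services: 806.7 + 183.6 + 514.5 - 220.3 = 1284.5
Trade balance = 4632.2 + 1284.5 = 5916.7
(Excluded from the trade balance — primary income: reinvested earnings on direct investment abroad 430.1, dividends received from foreign subsidiaries of resident firms 607.9; secondary income: pension payments received by residents from foreign governments 93.4, contributions paid to international organisations 143.0, personal remittances sent abroad by immigrant workers 458.4, official foreign aid grants received (current) 256.8, official development assistance provided to other countries 240.9; capital account: acquisition of foreign patents and trademarks (non-produced assets) 174.7, debt forgiveness received from foreign official creditors 176.2; financial account: new loans extended by domestic banks to foreign borrowers 1374.6, sale of domestic government bonds to non-residents 1695.9.)

5916.7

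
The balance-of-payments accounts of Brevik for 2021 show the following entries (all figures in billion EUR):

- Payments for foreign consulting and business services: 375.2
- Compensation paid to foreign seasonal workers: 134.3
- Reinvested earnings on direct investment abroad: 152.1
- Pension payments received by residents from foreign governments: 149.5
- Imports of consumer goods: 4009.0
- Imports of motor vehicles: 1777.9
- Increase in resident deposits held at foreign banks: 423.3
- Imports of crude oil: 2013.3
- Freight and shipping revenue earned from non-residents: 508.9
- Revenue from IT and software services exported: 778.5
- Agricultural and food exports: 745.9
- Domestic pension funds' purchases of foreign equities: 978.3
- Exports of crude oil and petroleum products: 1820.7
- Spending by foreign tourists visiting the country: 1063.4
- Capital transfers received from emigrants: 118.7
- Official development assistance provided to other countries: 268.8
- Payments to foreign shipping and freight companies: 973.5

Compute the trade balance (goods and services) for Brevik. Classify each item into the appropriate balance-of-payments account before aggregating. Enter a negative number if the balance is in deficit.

Goods: -1777.9 - 2013.3 + 745.9 + 1820.7 - 4009.0 = -5233.6
Services: -375.2 + 1063.4 + 778.5 + 508.9 - 973.5 = 1002.1
Trade balance = -5233.6 + 1002.1 = -4231.5
(Excluded from the trade balance — primary income: compensation paid to foreign seasonal workers 134.3, reinvested earnings on direct investment abroad 152.1; secondary income: pension payments received by residents from foreign governments 149.5, official development assistance provided to other countries 268.8; financial account: increase in resident deposits held at foreign banks 423.3, domestic pension funds' purchases of foreign equities 978.3; capital account: capital transfers received from emigrants 118.7.)

-4231.5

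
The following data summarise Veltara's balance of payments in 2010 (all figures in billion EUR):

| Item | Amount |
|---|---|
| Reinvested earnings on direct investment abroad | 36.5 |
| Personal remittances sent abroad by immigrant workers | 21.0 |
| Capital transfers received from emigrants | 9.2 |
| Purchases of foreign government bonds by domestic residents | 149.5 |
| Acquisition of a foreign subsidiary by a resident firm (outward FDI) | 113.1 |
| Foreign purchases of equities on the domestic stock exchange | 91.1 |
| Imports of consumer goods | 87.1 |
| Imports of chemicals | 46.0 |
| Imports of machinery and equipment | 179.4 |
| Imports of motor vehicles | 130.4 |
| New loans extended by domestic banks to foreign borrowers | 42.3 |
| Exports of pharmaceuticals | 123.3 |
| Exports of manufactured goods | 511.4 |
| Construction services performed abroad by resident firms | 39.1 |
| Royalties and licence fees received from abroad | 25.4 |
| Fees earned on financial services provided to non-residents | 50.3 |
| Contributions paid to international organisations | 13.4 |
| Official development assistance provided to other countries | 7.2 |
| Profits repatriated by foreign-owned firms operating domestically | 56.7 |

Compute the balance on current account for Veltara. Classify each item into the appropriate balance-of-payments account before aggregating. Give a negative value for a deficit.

244.8

Goods: 511.4 - 179.4 - 87.1 - 46.0 + 123.3 - 130.4 = 191.8
Services: 50.3 + 39.1 + 25.4 = 114.8
Primary income: 36.5 - 56.7 = -20.2
Secondary income: -7.2 - 21.0 - 13.4 = -41.6
Current account = 191.8 + 114.8 + (-20.2) + (-41.6) = 244.8
(Excluded from the current account — capital account: capital transfers received from emigrants 9.2; financial account: purchases of foreign government bonds by domestic residents 149.5, acquisition of a foreign subsidiary by a resident firm (outward FDI) 113.1, foreign purchases of equities on the domestic stock exchange 91.1, new loans extended by domestic banks to foreign borrowers 42.3.)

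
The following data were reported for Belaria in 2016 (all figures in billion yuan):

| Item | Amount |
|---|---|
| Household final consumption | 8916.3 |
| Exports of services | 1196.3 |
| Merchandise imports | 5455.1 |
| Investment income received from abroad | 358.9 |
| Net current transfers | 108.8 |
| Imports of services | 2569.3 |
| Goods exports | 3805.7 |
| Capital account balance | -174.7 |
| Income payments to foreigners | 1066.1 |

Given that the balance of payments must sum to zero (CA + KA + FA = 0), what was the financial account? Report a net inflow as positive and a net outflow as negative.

Goods balance = 3805.7 - 5455.1 = -1649.4
Services balance = 1196.3 - 2569.3 = -1373.0
Trade balance (goods + services) = -1649.4 + (-1373.0) = -3022.4
Net primary income = 358.9 - 1066.1 = -707.2
Net secondary income = 108.8
Current account = -3022.4 + (-707.2) + 108.8 = -3620.8
Financial account = -(-3620.8 + (-174.7)) = 3795.5

3795.5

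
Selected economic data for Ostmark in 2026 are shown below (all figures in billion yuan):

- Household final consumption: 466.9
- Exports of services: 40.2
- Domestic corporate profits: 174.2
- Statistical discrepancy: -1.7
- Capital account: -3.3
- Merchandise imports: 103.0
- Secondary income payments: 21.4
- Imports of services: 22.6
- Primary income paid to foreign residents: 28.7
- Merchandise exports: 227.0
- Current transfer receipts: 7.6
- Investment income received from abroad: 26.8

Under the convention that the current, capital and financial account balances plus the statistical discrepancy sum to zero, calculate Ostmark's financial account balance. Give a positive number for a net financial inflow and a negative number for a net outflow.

Goods balance = 227.0 - 103.0 = 124.0
Services balance = 40.2 - 22.6 = 17.6
Trade balance (goods + services) = 124.0 + 17.6 = 141.6
Net primary income = 26.8 - 28.7 = -1.9
Net secondary income = 7.6 - 21.4 = -13.8
Current account = 141.6 + (-1.9) + (-13.8) = 125.9
Financial account = -(125.9 + (-3.3) + (-1.7)) = -120.9

-120.9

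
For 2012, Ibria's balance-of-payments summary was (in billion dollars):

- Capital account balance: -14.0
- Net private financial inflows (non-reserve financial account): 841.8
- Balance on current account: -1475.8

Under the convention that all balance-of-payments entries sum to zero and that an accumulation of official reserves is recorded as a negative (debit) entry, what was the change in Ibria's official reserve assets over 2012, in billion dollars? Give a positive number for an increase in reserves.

-648.0

Official reserve transactions balance = -((-1475.8) + (-14.0) + 841.8) = 648.0
An accumulation of reserves is recorded as a debit (negative entry), so the change in the stock of reserves is the negative of that balance.
Change in official reserves = -(648.0) = -648.0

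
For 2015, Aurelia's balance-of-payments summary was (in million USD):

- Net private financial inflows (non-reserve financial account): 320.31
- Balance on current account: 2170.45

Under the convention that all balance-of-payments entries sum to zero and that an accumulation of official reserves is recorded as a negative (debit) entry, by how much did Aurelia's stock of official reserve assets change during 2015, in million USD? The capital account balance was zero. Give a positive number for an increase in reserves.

Official reserve transactions balance = -(2170.45 + 320.31) = -2490.76
An accumulation of reserves is recorded as a debit (negative entry), so the change in the stock of reserves is the negative of that balance.
Change in official reserves = -(-2490.76) = 2490.76

2490.76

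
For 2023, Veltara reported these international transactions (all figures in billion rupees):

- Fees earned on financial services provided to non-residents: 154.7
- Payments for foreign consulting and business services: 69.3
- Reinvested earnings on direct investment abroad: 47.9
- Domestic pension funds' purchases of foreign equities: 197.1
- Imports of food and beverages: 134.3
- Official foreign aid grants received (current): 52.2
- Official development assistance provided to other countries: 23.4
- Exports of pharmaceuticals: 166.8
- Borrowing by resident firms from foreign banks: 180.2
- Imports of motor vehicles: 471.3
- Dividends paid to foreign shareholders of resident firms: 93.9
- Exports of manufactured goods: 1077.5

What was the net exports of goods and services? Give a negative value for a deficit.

724.1

Goods: 1077.5 - 471.3 - 134.3 + 166.8 = 638.7
Services: -69.3 + 154.7 = 85.4
Trade balance = 638.7 + 85.4 = 724.1
(Excluded from the trade balance — primary income: reinvested earnings on direct investment abroad 47.9, dividends paid to foreign shareholders of resident firms 93.9; financial account: domestic pension funds' purchases of foreign equities 197.1, borrowing by resident firms from foreign banks 180.2; secondary income: official foreign aid grants received (current) 52.2, official development assistance provided to other countries 23.4.)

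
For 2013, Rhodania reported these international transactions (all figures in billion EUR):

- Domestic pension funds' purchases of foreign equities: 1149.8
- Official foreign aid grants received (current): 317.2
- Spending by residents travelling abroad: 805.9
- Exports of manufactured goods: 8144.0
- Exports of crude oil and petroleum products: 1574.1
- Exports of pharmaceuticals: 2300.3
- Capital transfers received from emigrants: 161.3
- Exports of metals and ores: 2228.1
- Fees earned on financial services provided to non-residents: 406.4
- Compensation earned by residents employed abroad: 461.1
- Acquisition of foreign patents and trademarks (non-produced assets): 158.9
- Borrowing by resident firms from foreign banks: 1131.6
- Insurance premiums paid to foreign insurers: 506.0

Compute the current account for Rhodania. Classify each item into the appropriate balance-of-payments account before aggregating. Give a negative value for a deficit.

14119.3

Goods: 2228.1 + 1574.1 + 8144.0 + 2300.3 = 14246.5
Services: -805.9 - 506.0 + 406.4 = -905.5
Primary income: 461.1
Secondary income: 317.2
Current account = 14246.5 + (-905.5) + 461.1 + 317.2 = 14119.3
(Excluded from the current account — financial account: domestic pension funds' purchases of foreign equities 1149.8, borrowing by resident firms from foreign banks 1131.6; capital account: capital transfers received from emigrants 161.3, acquisition of foreign patents and trademarks (non-produced assets) 158.9.)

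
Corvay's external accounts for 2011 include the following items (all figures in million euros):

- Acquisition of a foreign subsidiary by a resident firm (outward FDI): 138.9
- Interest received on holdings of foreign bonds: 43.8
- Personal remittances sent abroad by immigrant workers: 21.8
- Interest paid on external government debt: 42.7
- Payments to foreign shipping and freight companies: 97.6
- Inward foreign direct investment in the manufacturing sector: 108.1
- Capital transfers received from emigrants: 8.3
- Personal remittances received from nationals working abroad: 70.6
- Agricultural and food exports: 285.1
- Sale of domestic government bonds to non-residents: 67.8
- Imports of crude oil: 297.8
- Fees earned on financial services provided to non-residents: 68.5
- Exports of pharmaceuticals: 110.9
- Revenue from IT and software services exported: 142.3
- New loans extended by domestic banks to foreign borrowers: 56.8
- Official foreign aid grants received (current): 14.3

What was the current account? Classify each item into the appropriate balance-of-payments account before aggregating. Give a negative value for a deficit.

Goods: -297.8 + 110.9 + 285.1 = 98.2
Services: -97.6 + 68.5 + 142.3 = 113.2
Primary income: 43.8 - 42.7 = 1.1
Secondary income: 14.3 + 70.6 - 21.8 = 63.1
Current account = 98.2 + 113.2 + 1.1 + 63.1 = 275.6
(Excluded from the current account — financial account: acquisition of a foreign subsidiary by a resident firm (outward FDI) 138.9, inward foreign direct investment in the manufacturing sector 108.1, sale of domestic government bonds to non-residents 67.8, new loans extended by domestic banks to foreign borrowers 56.8; capital account: capital transfers received from emigrants 8.3.)

275.6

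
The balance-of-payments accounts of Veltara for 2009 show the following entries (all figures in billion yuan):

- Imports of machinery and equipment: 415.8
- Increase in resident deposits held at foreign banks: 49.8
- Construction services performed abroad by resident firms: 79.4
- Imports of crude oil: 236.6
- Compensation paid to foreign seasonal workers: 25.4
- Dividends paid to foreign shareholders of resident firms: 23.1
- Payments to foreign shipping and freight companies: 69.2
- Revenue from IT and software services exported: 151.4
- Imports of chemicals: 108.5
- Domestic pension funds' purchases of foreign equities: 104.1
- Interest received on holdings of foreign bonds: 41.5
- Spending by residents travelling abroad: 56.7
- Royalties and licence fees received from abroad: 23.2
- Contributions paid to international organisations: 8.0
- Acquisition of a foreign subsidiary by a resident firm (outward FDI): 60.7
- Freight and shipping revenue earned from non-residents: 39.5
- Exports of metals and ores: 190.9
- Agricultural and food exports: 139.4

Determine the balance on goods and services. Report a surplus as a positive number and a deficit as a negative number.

Goods: 139.4 + 190.9 - 236.6 - 108.5 - 415.8 = -430.6
Services: 79.4 + 39.5 - 56.7 - 69.2 + 23.2 + 151.4 = 167.6
Trade balance = -430.6 + 167.6 = -263.0
(Excluded from the trade balance — financial account: increase in resident deposits held at foreign banks 49.8, domestic pension funds' purchases of foreign equities 104.1, acquisition of a foreign subsidiary by a resident firm (outward FDI) 60.7; primary income: compensation paid to foreign seasonal workers 25.4, dividends paid to foreign shareholders of resident firms 23.1, interest received on holdings of foreign bonds 41.5; secondary income: contributions paid to international organisations 8.0.)

-263.0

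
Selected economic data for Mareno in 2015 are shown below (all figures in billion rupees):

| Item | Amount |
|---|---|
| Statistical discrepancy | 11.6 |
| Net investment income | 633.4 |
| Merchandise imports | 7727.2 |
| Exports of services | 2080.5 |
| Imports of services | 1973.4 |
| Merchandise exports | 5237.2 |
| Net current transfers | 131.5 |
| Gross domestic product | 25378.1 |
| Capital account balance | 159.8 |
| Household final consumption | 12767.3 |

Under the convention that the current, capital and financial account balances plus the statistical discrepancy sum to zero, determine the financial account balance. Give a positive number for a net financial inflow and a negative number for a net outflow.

1446.6

Goods balance = 5237.2 - 7727.2 = -2490.0
Services balance = 2080.5 - 1973.4 = 107.1
Trade balance (goods + services) = -2490.0 + 107.1 = -2382.9
Net primary income = 633.4
Net secondary income = 131.5
Current account = -2382.9 + 633.4 + 131.5 = -1618.0
Financial account = -(-1618.0 + 159.8 + 11.6) = 1446.6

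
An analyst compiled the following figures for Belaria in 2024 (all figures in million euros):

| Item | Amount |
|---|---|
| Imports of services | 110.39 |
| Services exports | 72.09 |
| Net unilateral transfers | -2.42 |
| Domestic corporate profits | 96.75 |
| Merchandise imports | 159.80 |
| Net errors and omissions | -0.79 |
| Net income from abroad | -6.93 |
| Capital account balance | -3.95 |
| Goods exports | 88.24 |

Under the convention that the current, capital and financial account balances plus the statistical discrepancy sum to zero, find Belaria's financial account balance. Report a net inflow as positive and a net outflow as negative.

123.95

Goods balance = 88.24 - 159.80 = -71.56
Services balance = 72.09 - 110.39 = -38.30
Trade balance (goods + services) = -71.56 + (-38.30) = -109.86
Net primary income = -6.93
Net secondary income = -2.42
Current account = -109.86 + (-6.93) + (-2.42) = -119.21
Financial account = -(-119.21 + (-3.95) + (-0.79)) = 123.95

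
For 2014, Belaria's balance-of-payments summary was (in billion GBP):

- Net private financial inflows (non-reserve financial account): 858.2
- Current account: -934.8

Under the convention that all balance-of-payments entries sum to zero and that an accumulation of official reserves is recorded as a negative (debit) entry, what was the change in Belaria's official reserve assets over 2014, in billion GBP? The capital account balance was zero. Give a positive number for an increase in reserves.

-76.6

Official reserve transactions balance = -((-934.8) + 858.2) = 76.6
An accumulation of reserves is recorded as a debit (negative entry), so the change in the stock of reserves is the negative of that balance.
Change in official reserves = -(76.6) = -76.6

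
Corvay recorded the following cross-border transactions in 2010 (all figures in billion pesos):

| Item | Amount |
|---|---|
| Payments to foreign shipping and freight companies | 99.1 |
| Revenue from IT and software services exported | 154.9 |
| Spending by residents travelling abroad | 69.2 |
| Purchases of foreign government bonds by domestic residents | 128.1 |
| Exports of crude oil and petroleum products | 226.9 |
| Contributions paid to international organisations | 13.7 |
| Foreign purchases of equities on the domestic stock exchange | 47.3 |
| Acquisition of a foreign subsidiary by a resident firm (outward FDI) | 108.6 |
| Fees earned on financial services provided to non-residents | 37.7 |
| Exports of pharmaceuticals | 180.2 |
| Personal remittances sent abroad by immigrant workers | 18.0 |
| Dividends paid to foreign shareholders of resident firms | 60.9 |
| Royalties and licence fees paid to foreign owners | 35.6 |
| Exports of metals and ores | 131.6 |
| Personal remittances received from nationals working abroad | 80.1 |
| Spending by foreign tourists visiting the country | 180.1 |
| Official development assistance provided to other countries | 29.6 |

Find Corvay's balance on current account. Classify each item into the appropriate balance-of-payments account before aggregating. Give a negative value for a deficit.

Goods: 180.2 + 226.9 + 131.6 = 538.7
Services: -69.2 + 180.1 + 154.9 + 37.7 - 99.1 - 35.6 = 168.8
Primary income: -60.9
Secondary income: -13.7 - 18.0 - 29.6 + 80.1 = 18.8
Current account = 538.7 + 168.8 + (-60.9) + 18.8 = 665.4
(Excluded from the current account — financial account: purchases of foreign government bonds by domestic residents 128.1, foreign purchases of equities on the domestic stock exchange 47.3, acquisition of a foreign subsidiary by a resident firm (outward FDI) 108.6.)

665.4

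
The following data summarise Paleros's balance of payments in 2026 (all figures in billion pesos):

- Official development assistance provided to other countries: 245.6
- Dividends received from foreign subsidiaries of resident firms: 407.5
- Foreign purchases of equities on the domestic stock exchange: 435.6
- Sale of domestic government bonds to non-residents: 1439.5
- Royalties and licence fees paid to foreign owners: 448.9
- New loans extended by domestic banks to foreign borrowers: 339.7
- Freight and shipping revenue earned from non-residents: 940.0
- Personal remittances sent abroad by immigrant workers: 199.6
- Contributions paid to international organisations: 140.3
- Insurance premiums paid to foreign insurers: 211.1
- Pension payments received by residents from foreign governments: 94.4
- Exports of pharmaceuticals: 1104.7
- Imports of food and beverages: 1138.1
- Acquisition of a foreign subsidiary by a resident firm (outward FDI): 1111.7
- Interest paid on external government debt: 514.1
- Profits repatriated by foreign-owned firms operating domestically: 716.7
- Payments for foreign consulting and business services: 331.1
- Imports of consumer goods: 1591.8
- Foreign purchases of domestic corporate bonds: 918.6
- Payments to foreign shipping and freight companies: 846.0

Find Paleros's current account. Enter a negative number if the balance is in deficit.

Goods: -1591.8 + 1104.7 - 1138.1 = -1625.2
Services: -211.1 - 846.0 - 448.9 + 940.0 - 331.1 = -897.1
Primary income: -514.1 - 716.7 + 407.5 = -823.3
Secondary income: 94.4 - 199.6 - 140.3 - 245.6 = -491.1
Current account = (-1625.2) + (-897.1) + (-823.3) + (-491.1) = -3836.7
(Excluded from the current account — financial account: foreign purchases of equities on the domestic stock exchange 435.6, sale of domestic government bonds to non-residents 1439.5, new loans extended by domestic banks to foreign borrowers 339.7, acquisition of a foreign subsidiary by a resident firm (outward FDI) 1111.7, foreign purchases of domestic corporate bonds 918.6.)

-3836.7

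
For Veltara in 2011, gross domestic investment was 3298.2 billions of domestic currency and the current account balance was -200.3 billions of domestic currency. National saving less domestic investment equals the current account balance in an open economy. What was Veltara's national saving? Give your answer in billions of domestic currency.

S = I + CA = 3298.2 + (-200.3) = 3097.9

3097.9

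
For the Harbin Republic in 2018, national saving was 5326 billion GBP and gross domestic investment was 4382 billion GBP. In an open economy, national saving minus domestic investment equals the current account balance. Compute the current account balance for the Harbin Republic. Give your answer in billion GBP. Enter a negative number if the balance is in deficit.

944

CA = S - I = 5326 - 4382 = 944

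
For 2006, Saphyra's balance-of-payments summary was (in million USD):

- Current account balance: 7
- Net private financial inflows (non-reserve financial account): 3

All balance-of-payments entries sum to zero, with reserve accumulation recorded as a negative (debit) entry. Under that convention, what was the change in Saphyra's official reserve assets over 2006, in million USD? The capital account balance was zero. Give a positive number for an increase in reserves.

Official reserve transactions balance = -(7 + 3) = -10
An accumulation of reserves is recorded as a debit (negative entry), so the change in the stock of reserves is the negative of that balance.
Change in official reserves = -(-10) = 10

10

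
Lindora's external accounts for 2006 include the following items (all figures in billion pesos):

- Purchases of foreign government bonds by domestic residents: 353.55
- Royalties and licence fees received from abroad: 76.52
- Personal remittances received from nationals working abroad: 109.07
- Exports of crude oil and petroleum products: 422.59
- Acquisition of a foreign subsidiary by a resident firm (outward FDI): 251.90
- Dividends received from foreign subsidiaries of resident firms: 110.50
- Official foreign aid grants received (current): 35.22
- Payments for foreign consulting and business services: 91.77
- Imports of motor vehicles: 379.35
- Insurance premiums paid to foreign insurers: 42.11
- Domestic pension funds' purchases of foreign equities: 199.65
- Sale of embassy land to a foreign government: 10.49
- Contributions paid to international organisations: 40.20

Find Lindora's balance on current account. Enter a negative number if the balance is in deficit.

Goods: 422.59 - 379.35 = 43.24
Services: -42.11 - 91.77 + 76.52 = -57.36
Primary income: 110.50
Secondary income: 109.07 + 35.22 - 40.20 = 104.09
Current account = 43.24 + (-57.36) + 110.50 + 104.09 = 200.47
(Excluded from the current account — financial account: purchases of foreign government bonds by domestic residents 353.55, acquisition of a foreign subsidiary by a resident firm (outward FDI) 251.90, domestic pension funds' purchases of foreign equities 199.65; capital account: sale of embassy land to a foreign government 10.49.)

200.47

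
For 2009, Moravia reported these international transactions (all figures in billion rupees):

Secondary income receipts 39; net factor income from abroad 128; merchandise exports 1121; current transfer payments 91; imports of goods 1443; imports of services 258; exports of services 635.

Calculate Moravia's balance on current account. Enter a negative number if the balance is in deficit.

131

Goods balance = 1121 - 1443 = -322
Services balance = 635 - 258 = 377
Trade balance (goods + services) = -322 + 377 = 55
Net primary income = 128
Net secondary income = 39 - 91 = -52
Current account = 55 + 128 + (-52) = 131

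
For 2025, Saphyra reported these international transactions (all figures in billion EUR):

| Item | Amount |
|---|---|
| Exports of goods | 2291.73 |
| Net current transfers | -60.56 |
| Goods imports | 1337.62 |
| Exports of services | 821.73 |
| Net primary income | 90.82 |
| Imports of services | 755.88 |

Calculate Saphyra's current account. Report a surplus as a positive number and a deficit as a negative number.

Goods balance = 2291.73 - 1337.62 = 954.11
Services balance = 821.73 - 755.88 = 65.85
Trade balance (goods + services) = 954.11 + 65.85 = 1019.96
Net primary income = 90.82
Net secondary income = -60.56
Current account = 1019.96 + 90.82 + (-60.56) = 1050.22

1050.22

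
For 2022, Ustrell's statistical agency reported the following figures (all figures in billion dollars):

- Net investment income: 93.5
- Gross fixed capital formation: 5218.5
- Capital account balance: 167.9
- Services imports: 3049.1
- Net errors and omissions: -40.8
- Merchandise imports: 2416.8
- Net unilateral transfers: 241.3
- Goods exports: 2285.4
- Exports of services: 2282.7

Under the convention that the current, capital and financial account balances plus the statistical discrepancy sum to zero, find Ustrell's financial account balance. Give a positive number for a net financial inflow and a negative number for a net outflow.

435.9

Goods balance = 2285.4 - 2416.8 = -131.4
Services balance = 2282.7 - 3049.1 = -766.4
Trade balance (goods + services) = -131.4 + (-766.4) = -897.8
Net primary income = 93.5
Net secondary income = 241.3
Current account = -897.8 + 93.5 + 241.3 = -563.0
Financial account = -(-563.0 + 167.9 + (-40.8)) = 435.9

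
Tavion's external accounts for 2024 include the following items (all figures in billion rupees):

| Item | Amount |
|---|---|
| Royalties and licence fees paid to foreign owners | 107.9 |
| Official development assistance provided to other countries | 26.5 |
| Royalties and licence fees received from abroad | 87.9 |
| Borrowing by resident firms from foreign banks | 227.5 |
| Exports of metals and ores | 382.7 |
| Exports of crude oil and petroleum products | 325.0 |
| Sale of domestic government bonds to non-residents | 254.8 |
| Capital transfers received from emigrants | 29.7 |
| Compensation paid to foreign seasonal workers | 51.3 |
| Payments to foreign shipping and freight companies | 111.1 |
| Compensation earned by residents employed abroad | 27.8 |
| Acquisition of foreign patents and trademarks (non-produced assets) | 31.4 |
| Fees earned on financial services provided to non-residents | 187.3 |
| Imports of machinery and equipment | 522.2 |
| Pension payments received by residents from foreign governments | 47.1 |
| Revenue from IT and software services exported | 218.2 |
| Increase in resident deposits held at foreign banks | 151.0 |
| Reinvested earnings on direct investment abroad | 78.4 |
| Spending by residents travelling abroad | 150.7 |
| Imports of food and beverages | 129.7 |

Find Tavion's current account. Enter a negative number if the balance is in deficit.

Goods: 325.0 - 129.7 - 522.2 + 382.7 = 55.8
Services: -107.9 + 87.9 + 187.3 - 111.1 - 150.7 + 218.2 = 123.7
Primary income: 78.4 + 27.8 - 51.3 = 54.9
Secondary income: 47.1 - 26.5 = 20.6
Current account = 55.8 + 123.7 + 54.9 + 20.6 = 255.0
(Excluded from the current account — financial account: borrowing by resident firms from foreign banks 227.5, sale of domestic government bonds to non-residents 254.8, increase in resident deposits held at foreign banks 151.0; capital account: capital transfers received from emigrants 29.7, acquisition of foreign patents and trademarks (non-produced assets) 31.4.)

255.0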